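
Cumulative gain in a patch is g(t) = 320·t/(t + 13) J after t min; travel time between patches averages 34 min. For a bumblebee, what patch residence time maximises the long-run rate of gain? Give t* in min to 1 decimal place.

Optimal t* satisfies g'(t*) = g(t*)/(T + t*).
g'(t) = 320·13/(t + 13)². Setting 320·13/(t+13)² = 320t/[(t+13)(34+t)] gives 13(34+t) = t(t+13), so t² = 13×34 = 442.
t* = √442 = 21.02 min.

21.0 min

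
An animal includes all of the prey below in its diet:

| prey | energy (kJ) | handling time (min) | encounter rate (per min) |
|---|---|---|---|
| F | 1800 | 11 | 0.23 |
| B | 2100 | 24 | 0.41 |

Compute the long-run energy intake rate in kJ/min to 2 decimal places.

R = (0.23×1800 + 0.41×2100) / (1 + 0.23×11 + 0.41×24) = 1275/13.37 = 95.36 kJ/min.

95.36 kJ/min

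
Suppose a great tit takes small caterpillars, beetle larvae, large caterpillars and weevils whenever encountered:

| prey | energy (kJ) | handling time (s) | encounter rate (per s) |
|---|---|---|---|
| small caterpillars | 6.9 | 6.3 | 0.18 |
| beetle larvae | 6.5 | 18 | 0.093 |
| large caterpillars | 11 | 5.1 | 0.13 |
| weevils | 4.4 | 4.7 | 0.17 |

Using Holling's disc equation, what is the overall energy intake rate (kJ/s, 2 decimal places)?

R = Σλ_iE_i / (1 + Σλ_ih_i)
Numerator: 0.18×6.9 + 0.093×6.5 + 0.13×11 + 0.17×4.4 = 4.025
Denominator: 1 + 0.18×6.3 + 0.093×18 + 0.13×5.1 + 0.17×4.7 = 5.27
R = 4.025/5.27 = 0.7637 kJ/s

0.76 kJ/s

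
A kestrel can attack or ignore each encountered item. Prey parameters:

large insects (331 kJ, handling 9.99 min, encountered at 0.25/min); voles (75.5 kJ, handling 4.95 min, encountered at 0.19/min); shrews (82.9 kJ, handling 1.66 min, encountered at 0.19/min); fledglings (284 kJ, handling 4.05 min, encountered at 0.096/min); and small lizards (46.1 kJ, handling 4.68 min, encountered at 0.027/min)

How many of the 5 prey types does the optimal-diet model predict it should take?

3

Profitabilities (E/h, kJ/min): fledglings 70.1, shrews 49.9, large insects 33.1, voles 15.3, small lizards 9.85. Add prey in this order while the next type's profitability exceeds the intake rate on those already taken.
Rate on top 1: 19.63. shrews: 49.9 > 19.63 → include.
Rate on top 2: 25.24. large insects: 33.1 > 25.24 → include.
Rate on top 3: 29.93. voles: 15.3 < 29.93 → exclude; stop.
Optimal diet: fledglings, shrews, large insects — 3 of 5 types.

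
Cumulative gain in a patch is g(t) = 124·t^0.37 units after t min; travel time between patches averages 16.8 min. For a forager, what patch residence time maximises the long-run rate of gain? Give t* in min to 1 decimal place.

9.9 min

Optimal t* satisfies g'(t*) = g(t*)/(T + t*).
g'(t) = 0.37·124·t^-0.63. Setting 0.37·124·t^-0.63 = 124·t^0.37/(16.8+t) gives 0.37(16.8+t) = t, so 0.63·t = 0.37×16.8.
t* = 0.37×16.8/0.63 = 9.867 min.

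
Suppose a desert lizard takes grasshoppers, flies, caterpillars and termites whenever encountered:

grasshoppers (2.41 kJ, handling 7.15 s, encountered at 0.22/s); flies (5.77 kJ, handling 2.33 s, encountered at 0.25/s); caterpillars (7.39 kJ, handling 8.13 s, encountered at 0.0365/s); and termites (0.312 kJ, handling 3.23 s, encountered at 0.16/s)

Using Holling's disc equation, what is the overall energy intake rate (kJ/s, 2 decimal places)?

Energy encountered per unit search time: 0.22×2.41 + 0.25×5.77 + 0.0365×7.39 + 0.16×0.312 = 2.292 kJ/s.
Handling time per unit search time: 0.22×7.15 + 0.25×2.33 + 0.0365×8.13 + 0.16×3.23 = 2.969.
Rate = 2.292/(1 + 2.969) = 0.5776 kJ/s.

0.58 kJ/s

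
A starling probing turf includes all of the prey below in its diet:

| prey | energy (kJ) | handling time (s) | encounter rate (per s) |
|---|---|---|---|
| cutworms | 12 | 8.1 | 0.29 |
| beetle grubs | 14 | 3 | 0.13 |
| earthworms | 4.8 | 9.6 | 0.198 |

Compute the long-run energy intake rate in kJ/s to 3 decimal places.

1.108 kJ/s

R = (0.29×12 + 0.13×14 + 0.198×4.8) / (1 + 0.29×8.1 + 0.13×3 + 0.198×9.6) = 6.25/5.64 = 1.108 kJ/s.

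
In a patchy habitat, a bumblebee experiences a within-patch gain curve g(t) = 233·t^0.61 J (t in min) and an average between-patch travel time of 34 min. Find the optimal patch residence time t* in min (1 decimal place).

53.2 min

By the marginal value theorem, leave when the instantaneous gain rate g'(t) equals the habitat-wide average g(t)/(T + t).
g'(t) = 0.61·233·t^-0.39. Setting 0.61·233·t^-0.39 = 233·t^0.61/(34+t) gives 0.61(34+t) = t, so 0.39·t = 0.61×34.
t* = 0.61×34/0.39 = 53.18 min.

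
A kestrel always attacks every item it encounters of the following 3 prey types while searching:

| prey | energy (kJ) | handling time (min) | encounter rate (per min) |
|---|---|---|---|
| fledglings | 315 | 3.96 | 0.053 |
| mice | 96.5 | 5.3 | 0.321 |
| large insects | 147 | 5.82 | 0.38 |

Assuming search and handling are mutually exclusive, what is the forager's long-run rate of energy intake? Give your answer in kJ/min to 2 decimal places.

20.21 kJ/min

R = Σλ_iE_i / (1 + Σλ_ih_i)
Numerator: 0.053×315 + 0.321×96.5 + 0.38×147 = 103.5
Denominator: 1 + 0.053×3.96 + 0.321×5.3 + 0.38×5.82 = 5.123
R = 103.5/5.123 = 20.21 kJ/min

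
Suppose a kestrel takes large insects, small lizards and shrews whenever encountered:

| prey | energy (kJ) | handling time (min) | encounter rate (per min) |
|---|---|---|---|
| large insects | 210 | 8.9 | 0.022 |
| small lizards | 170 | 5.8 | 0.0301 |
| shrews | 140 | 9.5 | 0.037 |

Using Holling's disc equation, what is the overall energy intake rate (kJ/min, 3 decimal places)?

8.663 kJ/min

R = Σλ_iE_i / (1 + Σλ_ih_i)
Numerator: 0.022×210 + 0.0301×170 + 0.037×140 = 14.92
Denominator: 1 + 0.022×8.9 + 0.0301×5.8 + 0.037×9.5 = 1.722
R = 14.92/1.722 = 8.663 kJ/min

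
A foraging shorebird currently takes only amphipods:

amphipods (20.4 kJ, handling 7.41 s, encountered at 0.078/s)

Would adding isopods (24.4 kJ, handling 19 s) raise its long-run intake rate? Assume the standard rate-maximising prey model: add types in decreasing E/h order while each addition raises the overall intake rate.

Current rate: (0.078×20.4)/(1 + 0.078×7.41) = 1.008 kJ/s.
Profitability of isopods: 24.4/19 = 1.284 kJ/s.
Since 1.284 > R, including isopods increases the long-run rate.

Yes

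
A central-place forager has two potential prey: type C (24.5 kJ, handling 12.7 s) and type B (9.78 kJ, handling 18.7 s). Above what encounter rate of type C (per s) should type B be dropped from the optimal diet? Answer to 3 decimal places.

0.029 per s

The zero-one rule: include type B iff E₂/h₂ > λE₁/(1+λh₁). Equality gives the switch point.
λE₁h₂ = E₂ + λE₂h₁ ⇒ λ = E₂/(E₁h₂ − E₂h₁) = 9.78/(458.1 − 124.2) = 0.02929 per s.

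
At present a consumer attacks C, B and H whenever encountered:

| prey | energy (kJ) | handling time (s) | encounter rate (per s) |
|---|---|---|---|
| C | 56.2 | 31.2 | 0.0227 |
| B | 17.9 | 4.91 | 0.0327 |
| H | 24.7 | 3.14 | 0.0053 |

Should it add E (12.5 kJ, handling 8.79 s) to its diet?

Intake rate on the current diet: R = (0.0227×56.2 + 0.0327×17.9 + 0.0053×24.7) / (1 + 0.0227×31.2 + 0.0327×4.91 + 0.0053×3.14) = 1.992/1.885 = 1.057 kJ/s.
E: E/h = 12.5/8.79 = 1.422 kJ/s.
Since 1.422 > R, including E increases the long-run rate.

Yes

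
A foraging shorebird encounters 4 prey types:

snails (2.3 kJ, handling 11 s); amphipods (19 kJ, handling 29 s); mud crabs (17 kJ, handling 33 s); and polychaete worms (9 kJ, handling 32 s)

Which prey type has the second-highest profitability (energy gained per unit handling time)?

mud crabs

Profitability E/h (kJ/s): snails = 2.3/11 = 0.209, amphipods = 19/29 = 0.655, mud crabs = 17/33 = 0.515, polychaete worms = 9/32 = 0.281.
Ranked: amphipods > mud crabs > polychaete worms > snails.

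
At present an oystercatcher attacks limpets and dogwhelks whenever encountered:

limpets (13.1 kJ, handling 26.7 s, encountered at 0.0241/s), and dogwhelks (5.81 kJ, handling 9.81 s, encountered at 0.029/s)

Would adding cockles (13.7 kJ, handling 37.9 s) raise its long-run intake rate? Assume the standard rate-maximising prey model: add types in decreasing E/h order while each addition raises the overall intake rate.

Current rate: (0.0241×13.1 + 0.029×5.81)/(1 + 0.0241×26.7 + 0.029×9.81) = 0.2511 kJ/s.
Profitability of cockles: 13.7/37.9 = 0.3615 kJ/s.
0.3615 > 0.2511, so adding cockles raises the average — include it.

Yes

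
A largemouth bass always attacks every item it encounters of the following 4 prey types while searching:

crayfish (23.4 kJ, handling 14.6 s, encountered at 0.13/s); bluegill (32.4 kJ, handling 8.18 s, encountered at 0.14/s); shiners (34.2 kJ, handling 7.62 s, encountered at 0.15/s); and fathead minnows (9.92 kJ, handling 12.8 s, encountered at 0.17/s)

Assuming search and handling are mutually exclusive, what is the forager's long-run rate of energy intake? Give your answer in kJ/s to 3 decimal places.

R = (0.13×23.4 + 0.14×32.4 + 0.15×34.2 + 0.17×9.92) / (1 + 0.13×14.6 + 0.14×8.18 + 0.15×7.62 + 0.17×12.8) = 14.39/7.362 = 1.955 kJ/s.

1.955 kJ/s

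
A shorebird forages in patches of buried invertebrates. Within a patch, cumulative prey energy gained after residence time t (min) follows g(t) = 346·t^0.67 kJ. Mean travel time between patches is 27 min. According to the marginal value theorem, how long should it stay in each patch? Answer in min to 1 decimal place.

54.8 min

Optimal t* satisfies g'(t*) = g(t*)/(T + t*).
g'(t) = 0.67·346·t^-0.33. Setting 0.67·346·t^-0.33 = 346·t^0.67/(27+t) gives 0.67(27+t) = t, so 0.33·t = 0.67×27.
t* = 0.67×27/0.33 = 54.82 min.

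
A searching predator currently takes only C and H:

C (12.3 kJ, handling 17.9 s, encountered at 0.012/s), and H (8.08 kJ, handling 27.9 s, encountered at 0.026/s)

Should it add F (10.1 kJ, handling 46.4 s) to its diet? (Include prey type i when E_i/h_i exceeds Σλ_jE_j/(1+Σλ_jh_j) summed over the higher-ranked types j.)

Yes

On C and H alone, R = ΣλE/(1+Σλh) = 0.3577/1.94 = 0.1844 kJ/s.
F: E/h = 10.1/46.4 = 0.2177 kJ/s.
Since 0.2177 > R, including F increases the long-run rate.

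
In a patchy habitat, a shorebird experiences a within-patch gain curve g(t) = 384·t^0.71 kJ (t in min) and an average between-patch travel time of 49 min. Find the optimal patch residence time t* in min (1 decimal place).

Optimal t* satisfies g'(t*) = g(t*)/(T + t*).
g'(t) = 0.71·384·t^-0.29. Setting 0.71·384·t^-0.29 = 384·t^0.71/(49+t) gives 0.71(49+t) = t, so 0.29·t = 0.71×49.
t* = 0.71×49/0.29 = 120 min.

120.0 min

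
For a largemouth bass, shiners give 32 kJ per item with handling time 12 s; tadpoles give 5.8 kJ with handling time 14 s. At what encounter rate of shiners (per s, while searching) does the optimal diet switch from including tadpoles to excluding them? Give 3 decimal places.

The zero-one rule: include tadpoles iff E₂/h₂ > λE₁/(1+λh₁). Equality gives the switch point.
λE₁h₂ = E₂ + λE₂h₁ ⇒ λ = E₂/(E₁h₂ − E₂h₁) = 5.8/(448 − 69.6) = 0.01533 per s.

0.015 per s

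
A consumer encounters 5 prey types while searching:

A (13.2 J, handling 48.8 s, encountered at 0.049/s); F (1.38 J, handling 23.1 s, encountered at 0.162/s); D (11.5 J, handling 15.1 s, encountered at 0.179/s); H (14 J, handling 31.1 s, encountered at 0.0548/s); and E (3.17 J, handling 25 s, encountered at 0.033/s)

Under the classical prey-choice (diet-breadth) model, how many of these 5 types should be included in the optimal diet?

Rank by E/h (J/s): D 0.762, H 0.45, A 0.27, E 0.127, F 0.0597. Include each in turn until the next type's E/h falls below the running intake rate.
Rate on top 1: 0.5559. H: 0.45 < 0.5559 → exclude; stop.
Optimal diet: D — 1 of 5 types.

1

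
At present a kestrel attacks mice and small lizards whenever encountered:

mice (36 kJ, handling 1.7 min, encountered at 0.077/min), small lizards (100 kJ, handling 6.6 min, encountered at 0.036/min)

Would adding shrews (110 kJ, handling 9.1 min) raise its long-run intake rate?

Yes

Intake rate on the current diet: R = (0.077×36 + 0.036×100) / (1 + 0.077×1.7 + 0.036×6.6) = 6.372/1.369 = 4.656 kJ/min.
shrews: E/h = 110/9.1 = 12.09 kJ/min.
Since 12.09 > R, including shrews increases the long-run rate.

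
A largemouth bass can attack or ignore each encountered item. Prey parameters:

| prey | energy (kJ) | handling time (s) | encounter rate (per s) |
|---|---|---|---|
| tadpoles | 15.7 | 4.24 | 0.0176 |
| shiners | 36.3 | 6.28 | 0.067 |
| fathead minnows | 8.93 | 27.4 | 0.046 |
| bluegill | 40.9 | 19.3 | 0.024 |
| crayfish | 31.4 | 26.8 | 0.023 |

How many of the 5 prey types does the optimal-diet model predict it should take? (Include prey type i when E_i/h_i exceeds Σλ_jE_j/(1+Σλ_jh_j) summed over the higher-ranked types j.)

Rank by E/h (kJ/s): shiners 5.78, tadpoles 3.7, bluegill 2.12, crayfish 1.17, fathead minnows 0.326. Include each in turn until the next type's E/h falls below the running intake rate.
Rate on top 1: 1.712. tadpoles: 3.7 > 1.712 → include.
Rate on top 2: 1.811. bluegill: 2.12 > 1.811 → include.
Rate on top 3: 1.884. crayfish: 1.17 < 1.884 → exclude; stop.
Optimal diet: shiners, tadpoles, bluegill — 3 of 5 types.

3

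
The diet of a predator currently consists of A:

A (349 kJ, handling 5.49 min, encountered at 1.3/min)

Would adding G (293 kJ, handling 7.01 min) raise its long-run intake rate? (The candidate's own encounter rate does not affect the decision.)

Intake rate on the current diet: R = (1.3×349) / (1 + 1.3×5.49) = 453.7/8.137 = 55.76 kJ/min.
G: E/h = 293/7.01 = 41.8 kJ/min.
41.8 < 55.76, so adding G would lower the average — exclude it.

No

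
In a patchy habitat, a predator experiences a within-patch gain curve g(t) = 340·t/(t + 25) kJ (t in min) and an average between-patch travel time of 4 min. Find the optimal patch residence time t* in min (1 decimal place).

10.0 min

By the marginal value theorem, leave when the instantaneous gain rate g'(t) equals the habitat-wide average g(t)/(T + t).
g'(t) = 340·25/(t + 25)². Setting 340·25/(t+25)² = 340t/[(t+25)(4+t)] gives 25(4+t) = t(t+25), so t² = 25×4 = 100.
t* = √100 = 10 min.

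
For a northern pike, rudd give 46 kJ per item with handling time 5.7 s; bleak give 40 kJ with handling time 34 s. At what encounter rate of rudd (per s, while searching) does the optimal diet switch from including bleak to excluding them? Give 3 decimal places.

0.030 per s

At the threshold, the rate on rudd alone equals the profitability of bleak: λ·46/(1 + λ·5.7) = 40/34 = 1.176.
Rearranging, λ(46 − 1.176×5.7) = 1.176, so λ = 1.176/39.29 = 0.02994 per s.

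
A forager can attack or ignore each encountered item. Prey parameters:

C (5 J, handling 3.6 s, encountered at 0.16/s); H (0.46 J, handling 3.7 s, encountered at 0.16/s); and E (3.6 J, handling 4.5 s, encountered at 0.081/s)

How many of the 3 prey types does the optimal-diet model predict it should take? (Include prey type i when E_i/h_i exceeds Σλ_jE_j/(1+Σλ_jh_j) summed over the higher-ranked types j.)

2

Rank by E/h (J/s): C 1.39, E 0.8, H 0.124. Include each in turn until the next type's E/h falls below the running intake rate.
Rate on top 1: 0.5076. E: 0.8 > 0.5076 → include.
Rate on top 2: 0.5625. H: 0.124 < 0.5625 → exclude; stop.
Optimal diet: C, E — 2 of 3 types.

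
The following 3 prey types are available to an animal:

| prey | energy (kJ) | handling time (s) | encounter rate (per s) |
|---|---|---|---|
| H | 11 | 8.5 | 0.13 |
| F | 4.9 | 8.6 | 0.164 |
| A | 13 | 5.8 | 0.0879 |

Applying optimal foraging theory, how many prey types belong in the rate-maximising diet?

2

Rank by E/h (kJ/s): A 2.24, H 1.29, F 0.57. Include each in turn until the next type's E/h falls below the running intake rate.
Rate on top 1: 0.7568. H: 1.29 > 0.7568 → include.
Rate on top 2: 0.9839. F: 0.57 < 0.9839 → exclude; stop.
Optimal diet: A, H — 2 of 3 types.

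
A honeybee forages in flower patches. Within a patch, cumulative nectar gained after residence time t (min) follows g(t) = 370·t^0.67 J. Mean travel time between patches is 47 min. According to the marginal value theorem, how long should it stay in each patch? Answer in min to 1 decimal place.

Optimal t* satisfies g'(t*) = g(t*)/(T + t*).
g'(t) = 0.67·370·t^-0.33. Setting 0.67·370·t^-0.33 = 370·t^0.67/(47+t) gives 0.67(47+t) = t, so 0.33·t = 0.67×47.
t* = 0.67×47/0.33 = 95.42 min.

95.4 min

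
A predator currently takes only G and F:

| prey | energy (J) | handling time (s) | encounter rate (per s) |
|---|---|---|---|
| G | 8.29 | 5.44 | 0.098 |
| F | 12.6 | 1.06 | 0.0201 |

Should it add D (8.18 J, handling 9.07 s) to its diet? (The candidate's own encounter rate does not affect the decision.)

Yes

Intake rate on the current diet: R = (0.098×8.29 + 0.0201×12.6) / (1 + 0.098×5.44 + 0.0201×1.06) = 1.066/1.554 = 0.6856 J/s.
Profitability of D: 8.18/9.07 = 0.9019 J/s.
0.9019 > 0.6856, so adding D raises the average — include it.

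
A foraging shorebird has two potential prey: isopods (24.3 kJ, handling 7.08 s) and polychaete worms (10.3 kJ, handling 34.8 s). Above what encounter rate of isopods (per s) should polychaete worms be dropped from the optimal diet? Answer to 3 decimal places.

0.013 per s

Drop polychaete worms once their profitability E₂/h₂ falls below the rate achievable on isopods alone: E₂/h₂ = λE₁/(1 + λh₁).
Solve for λ: λE₁h₂ = E₂(1 + λh₁) → λ(E₁h₂ − E₂h₁) = E₂ → λ = E₂/(E₁h₂ − E₂h₁).
λ = 10.3/(24.3×34.8 − 10.3×7.08) = 10.3/772.7 = 0.01333 per s.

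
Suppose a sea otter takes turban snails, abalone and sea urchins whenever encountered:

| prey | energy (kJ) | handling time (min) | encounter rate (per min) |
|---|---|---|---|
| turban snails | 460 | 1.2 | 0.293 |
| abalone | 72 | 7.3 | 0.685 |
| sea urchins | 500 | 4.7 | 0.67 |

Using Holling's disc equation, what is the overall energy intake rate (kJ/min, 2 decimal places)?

Energy encountered per unit search time: 0.293×460 + 0.685×72 + 0.67×500 = 519.1 kJ/min.
Handling time per unit search time: 0.293×1.2 + 0.685×7.3 + 0.67×4.7 = 8.501.
Rate = 519.1/(1 + 8.501) = 54.64 kJ/min.

54.64 kJ/min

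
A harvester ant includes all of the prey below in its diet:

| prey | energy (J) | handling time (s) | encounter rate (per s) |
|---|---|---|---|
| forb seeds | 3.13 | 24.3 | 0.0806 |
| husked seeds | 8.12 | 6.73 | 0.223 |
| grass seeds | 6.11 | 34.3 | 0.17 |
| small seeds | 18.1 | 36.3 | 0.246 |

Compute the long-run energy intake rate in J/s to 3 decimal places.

0.393 J/s

R = (0.0806×3.13 + 0.223×8.12 + 0.17×6.11 + 0.246×18.1) / (1 + 0.0806×24.3 + 0.223×6.73 + 0.17×34.3 + 0.246×36.3) = 7.554/19.22 = 0.393 J/s.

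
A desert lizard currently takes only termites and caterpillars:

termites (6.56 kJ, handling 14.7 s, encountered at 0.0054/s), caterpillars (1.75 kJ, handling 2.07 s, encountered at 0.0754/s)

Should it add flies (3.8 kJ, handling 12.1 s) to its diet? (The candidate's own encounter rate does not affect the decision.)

On termites and caterpillars alone, R = ΣλE/(1+Σλh) = 0.1674/1.235 = 0.1355 kJ/s.
Profitability of flies: 3.8/12.1 = 0.314 kJ/s.
Since 0.314 > R, including flies increases the long-run rate.

Yes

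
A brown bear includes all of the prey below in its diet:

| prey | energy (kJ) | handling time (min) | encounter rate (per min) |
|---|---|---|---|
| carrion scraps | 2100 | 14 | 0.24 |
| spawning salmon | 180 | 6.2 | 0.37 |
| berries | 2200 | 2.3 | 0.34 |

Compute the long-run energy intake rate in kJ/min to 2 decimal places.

177.33 kJ/min

R = (0.24×2100 + 0.37×180 + 0.34×2200) / (1 + 0.24×14 + 0.37×6.2 + 0.34×2.3) = 1319/7.436 = 177.3 kJ/min.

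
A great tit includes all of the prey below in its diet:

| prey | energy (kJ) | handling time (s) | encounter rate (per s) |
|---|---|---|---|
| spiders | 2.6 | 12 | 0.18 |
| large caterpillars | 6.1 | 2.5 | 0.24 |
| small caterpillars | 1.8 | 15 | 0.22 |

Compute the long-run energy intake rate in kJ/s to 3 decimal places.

Energy encountered per unit search time: 0.18×2.6 + 0.24×6.1 + 0.22×1.8 = 2.328 kJ/s.
Handling time per unit search time: 0.18×12 + 0.24×2.5 + 0.22×15 = 6.06.
Rate = 2.328/(1 + 6.06) = 0.3297 kJ/s.

0.330 kJ/s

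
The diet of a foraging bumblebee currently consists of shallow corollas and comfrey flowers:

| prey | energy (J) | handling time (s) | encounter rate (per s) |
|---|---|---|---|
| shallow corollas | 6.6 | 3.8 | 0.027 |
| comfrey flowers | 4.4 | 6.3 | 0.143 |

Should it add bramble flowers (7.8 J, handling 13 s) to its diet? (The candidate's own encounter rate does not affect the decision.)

Yes

On shallow corollas and comfrey flowers alone, R = ΣλE/(1+Σλh) = 0.8074/2.003 = 0.403 J/s.
bramble flowers: E/h = 7.8/13 = 0.6 J/s.
0.6 > 0.403, so adding bramble flowers raises the average — include it.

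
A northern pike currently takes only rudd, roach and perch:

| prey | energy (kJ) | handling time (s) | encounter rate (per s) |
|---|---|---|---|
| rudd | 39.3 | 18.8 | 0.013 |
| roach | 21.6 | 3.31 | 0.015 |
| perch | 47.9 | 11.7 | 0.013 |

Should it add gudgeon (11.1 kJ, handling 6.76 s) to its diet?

Yes

On rudd, roach and perch alone, R = ΣλE/(1+Σλh) = 1.458/1.446 = 1.008 kJ/s.
Profitability of gudgeon: 11.1/6.76 = 1.642 kJ/s.
Since 1.642 > R, including gudgeon increases the long-run rate.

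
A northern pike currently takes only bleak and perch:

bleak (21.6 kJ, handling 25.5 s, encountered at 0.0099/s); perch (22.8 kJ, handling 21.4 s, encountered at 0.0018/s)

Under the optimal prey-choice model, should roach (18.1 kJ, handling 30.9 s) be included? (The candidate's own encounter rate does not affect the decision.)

On bleak and perch alone, R = ΣλE/(1+Σλh) = 0.2549/1.291 = 0.1974 kJ/s.
Profitability of roach: 18.1/30.9 = 0.5858 kJ/s.
0.5858 > 0.1974, so adding roach raises the average — include it.

Yes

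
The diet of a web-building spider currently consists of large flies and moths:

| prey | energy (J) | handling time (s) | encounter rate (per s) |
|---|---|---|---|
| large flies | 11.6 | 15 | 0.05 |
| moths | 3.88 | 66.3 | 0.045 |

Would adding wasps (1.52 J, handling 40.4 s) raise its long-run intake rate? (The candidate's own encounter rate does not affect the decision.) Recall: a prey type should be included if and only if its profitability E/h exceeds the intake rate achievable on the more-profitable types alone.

No

Current rate: (0.05×11.6 + 0.045×3.88)/(1 + 0.05×15 + 0.045×66.3) = 0.1594 J/s.
Profitability of wasps: 1.52/40.4 = 0.03762 J/s.
0.03762 < 0.1594, so adding wasps would lower the average — exclude it.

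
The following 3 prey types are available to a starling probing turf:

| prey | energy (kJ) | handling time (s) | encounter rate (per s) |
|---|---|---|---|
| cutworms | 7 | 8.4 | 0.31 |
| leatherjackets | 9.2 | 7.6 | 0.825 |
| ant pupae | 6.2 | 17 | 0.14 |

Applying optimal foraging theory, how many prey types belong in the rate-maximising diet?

1

Profitabilities (E/h, kJ/s): leatherjackets 1.21, cutworms 0.833, ant pupae 0.365. Add prey in this order while the next type's profitability exceeds the intake rate on those already taken.
Rate on top 1: 1.044. cutworms: 0.833 < 1.044 → exclude; stop.
Optimal diet: leatherjackets — 1 of 3 types.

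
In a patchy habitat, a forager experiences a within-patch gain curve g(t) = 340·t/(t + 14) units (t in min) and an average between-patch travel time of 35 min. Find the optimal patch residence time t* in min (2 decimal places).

Optimal t* satisfies g'(t*) = g(t*)/(T + t*).
g'(t) = 340·14/(t + 14)². Setting 340·14/(t+14)² = 340t/[(t+14)(35+t)] gives 14(35+t) = t(t+14), so t² = 14×35 = 490.
t* = √490 = 22.14 min.

22.14 min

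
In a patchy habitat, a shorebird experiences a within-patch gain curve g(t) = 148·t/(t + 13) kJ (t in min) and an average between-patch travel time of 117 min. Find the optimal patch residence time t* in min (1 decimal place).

39.0 min

Optimal t* satisfies g'(t*) = g(t*)/(T + t*).
g'(t) = 148·13/(t + 13)². Setting 148·13/(t+13)² = 148t/[(t+13)(117+t)] gives 13(117+t) = t(t+13), so t² = 13×117 = 1521.
t* = √1521 = 39 min.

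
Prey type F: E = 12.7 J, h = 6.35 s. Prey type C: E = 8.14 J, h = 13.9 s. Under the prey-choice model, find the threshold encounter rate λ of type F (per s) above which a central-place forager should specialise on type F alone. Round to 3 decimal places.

The zero-one rule: include type C iff E₂/h₂ > λE₁/(1+λh₁). Equality gives the switch point.
λE₁h₂ = E₂ + λE₂h₁ ⇒ λ = E₂/(E₁h₂ − E₂h₁) = 8.14/(176.5 − 51.69) = 0.0652 per s.

0.065 per s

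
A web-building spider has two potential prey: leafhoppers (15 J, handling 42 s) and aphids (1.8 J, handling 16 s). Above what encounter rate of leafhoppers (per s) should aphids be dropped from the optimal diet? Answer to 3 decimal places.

0.011 per s

The zero-one rule: include aphids iff E₂/h₂ > λE₁/(1+λh₁). Equality gives the switch point.
λE₁h₂ = E₂ + λE₂h₁ ⇒ λ = E₂/(E₁h₂ − E₂h₁) = 1.8/(240 − 75.6) = 0.01095 per s.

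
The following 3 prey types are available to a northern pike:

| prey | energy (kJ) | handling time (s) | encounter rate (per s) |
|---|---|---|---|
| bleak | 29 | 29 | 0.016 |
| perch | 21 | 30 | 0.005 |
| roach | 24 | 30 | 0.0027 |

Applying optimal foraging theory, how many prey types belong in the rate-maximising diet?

Profitabilities (E/h, kJ/s): bleak 1, roach 0.8, perch 0.7. Add prey in this order while the next type's profitability exceeds the intake rate on those already taken.
Rate on top 1: 0.3169. roach: 0.8 > 0.3169 → include.
Rate on top 2: 0.3423. perch: 0.7 > 0.3423 → include.
Optimal diet: bleak, roach, perch — 3 of 3 types.

3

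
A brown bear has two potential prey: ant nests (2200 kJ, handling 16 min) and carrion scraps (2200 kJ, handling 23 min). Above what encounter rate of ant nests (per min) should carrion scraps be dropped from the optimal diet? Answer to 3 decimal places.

At the threshold, the rate on ant nests alone equals the profitability of carrion scraps: λ·2200/(1 + λ·16) = 2200/23 = 95.65.
Rearranging, λ(2200 − 95.65×16) = 95.65, so λ = 95.65/669.6 = 0.1429 per min.

0.143 per min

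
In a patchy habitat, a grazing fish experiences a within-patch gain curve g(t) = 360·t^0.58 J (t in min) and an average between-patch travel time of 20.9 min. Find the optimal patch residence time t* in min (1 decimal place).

By the marginal value theorem, leave when the instantaneous gain rate g'(t) equals the habitat-wide average g(t)/(T + t).
g'(t) = 0.58·360·t^-0.42. Setting 0.58·360·t^-0.42 = 360·t^0.58/(20.9+t) gives 0.58(20.9+t) = t, so 0.42·t = 0.58×20.9.
t* = 0.58×20.9/0.42 = 28.86 min.

28.9 min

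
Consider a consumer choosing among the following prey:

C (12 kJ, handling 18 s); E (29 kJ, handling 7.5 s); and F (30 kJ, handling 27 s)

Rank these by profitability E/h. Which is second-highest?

Profitability E/h (kJ/s): C = 12/18 = 0.667, E = 29/7.5 = 3.87, F = 30/27 = 1.11.
Ranked: E > F > C.

F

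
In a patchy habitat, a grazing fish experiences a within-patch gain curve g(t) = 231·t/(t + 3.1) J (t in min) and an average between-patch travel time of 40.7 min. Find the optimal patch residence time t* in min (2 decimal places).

Maximise g(t)/(T+t): set derivative to zero → g'(t)(T+t) = g(t).
g'(t) = 231·3.1/(t + 3.1)². Setting 231·3.1/(t+3.1)² = 231t/[(t+3.1)(40.7+t)] gives 3.1(40.7+t) = t(t+3.1), so t² = 3.1×40.7 = 126.2.
t* = √126.2 = 11.23 min.

11.23 min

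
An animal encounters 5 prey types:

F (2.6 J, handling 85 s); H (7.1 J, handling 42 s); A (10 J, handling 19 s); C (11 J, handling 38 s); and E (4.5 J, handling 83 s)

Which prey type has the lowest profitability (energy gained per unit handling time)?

F

Profitability E/h (J/s): F = 2.6/85 = 0.0306, H = 7.1/42 = 0.169, A = 10/19 = 0.526, C = 11/38 = 0.289, E = 4.5/83 = 0.0542.
Ranked: A > C > H > E > F.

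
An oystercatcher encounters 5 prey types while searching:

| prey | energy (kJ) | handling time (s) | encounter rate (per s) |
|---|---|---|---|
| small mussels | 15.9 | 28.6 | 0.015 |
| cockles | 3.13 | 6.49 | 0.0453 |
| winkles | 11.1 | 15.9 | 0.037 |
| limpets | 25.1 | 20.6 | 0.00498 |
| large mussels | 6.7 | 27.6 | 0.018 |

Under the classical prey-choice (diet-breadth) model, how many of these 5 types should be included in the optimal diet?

4

E/h in descending order: limpets 1.22, winkles 0.698, small mussels 0.556, cockles 0.482, large mussels 0.243 kJ/s. The optimal diet is the largest prefix of this list for which every included type satisfies E_i/h_i > R on the types above it.
Rate on top 1: 0.1134. winkles: 0.698 > 0.1134 → include.
Rate on top 2: 0.3168. small mussels: 0.556 > 0.3168 → include.
Rate on top 3: 0.3652. cockles: 0.482 > 0.3652 → include.
Rate on top 4: 0.3795. large mussels: 0.243 < 0.3795 → exclude; stop.
Optimal diet: limpets, winkles, small mussels, cockles — 4 of 5 types.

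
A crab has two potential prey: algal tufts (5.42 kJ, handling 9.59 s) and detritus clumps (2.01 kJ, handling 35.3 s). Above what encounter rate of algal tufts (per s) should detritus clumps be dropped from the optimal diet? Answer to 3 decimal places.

0.012 per s

Drop detritus clumps once their profitability E₂/h₂ falls below the rate achievable on algal tufts alone: E₂/h₂ = λE₁/(1 + λh₁).
Solve for λ: λE₁h₂ = E₂(1 + λh₁) → λ(E₁h₂ − E₂h₁) = E₂ → λ = E₂/(E₁h₂ − E₂h₁).
λ = 2.01/(5.42×35.3 − 2.01×9.59) = 2.01/172.1 = 0.01168 per s.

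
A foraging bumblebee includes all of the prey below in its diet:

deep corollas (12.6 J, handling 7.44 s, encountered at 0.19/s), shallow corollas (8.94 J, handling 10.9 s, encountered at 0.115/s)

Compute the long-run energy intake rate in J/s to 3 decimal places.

0.933 J/s

Energy encountered per unit search time: 0.19×12.6 + 0.115×8.94 = 3.422 J/s.
Handling time per unit search time: 0.19×7.44 + 0.115×10.9 = 2.667.
Rate = 3.422/(1 + 2.667) = 0.9332 J/s.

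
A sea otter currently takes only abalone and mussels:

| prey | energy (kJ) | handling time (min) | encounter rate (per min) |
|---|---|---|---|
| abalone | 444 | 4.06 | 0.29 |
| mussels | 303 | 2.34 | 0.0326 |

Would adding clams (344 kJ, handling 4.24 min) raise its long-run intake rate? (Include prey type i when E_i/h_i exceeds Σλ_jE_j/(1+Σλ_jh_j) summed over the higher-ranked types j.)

Yes

Intake rate on the current diet: R = (0.29×444 + 0.0326×303) / (1 + 0.29×4.06 + 0.0326×2.34) = 138.6/2.254 = 61.52 kJ/min.
clams: E/h = 344/4.24 = 81.13 kJ/min.
Since 81.13 > R, including clams increases the long-run rate.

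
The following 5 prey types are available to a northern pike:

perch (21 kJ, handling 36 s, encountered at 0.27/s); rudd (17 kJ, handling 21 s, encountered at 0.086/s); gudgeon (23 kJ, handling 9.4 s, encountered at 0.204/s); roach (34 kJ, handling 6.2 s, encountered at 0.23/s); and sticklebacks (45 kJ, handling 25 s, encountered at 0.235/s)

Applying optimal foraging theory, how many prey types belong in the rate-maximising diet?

1

Rank by E/h (kJ/s): roach 5.48, gudgeon 2.45, sticklebacks 1.8, rudd 0.81, perch 0.583. Include each in turn until the next type's E/h falls below the running intake rate.
Rate on top 1: 3.223. gudgeon: 2.45 < 3.223 → exclude; stop.
Optimal diet: roach — 1 of 5 types.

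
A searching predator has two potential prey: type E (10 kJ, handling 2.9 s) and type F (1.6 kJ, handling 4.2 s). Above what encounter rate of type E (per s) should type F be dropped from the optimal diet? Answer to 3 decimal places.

0.043 per s

At the threshold, the rate on type E alone equals the profitability of type F: λ·10/(1 + λ·2.9) = 1.6/4.2 = 0.381.
Rearranging, λ(10 − 0.381×2.9) = 0.381, so λ = 0.381/8.895 = 0.04283 per s.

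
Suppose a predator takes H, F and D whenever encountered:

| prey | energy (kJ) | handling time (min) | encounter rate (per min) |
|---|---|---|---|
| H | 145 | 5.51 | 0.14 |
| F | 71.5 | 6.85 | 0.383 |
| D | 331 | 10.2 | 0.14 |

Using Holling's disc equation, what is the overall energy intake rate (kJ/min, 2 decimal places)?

Energy encountered per unit search time: 0.14×145 + 0.383×71.5 + 0.14×331 = 94.02 kJ/min.
Handling time per unit search time: 0.14×5.51 + 0.383×6.85 + 0.14×10.2 = 4.823.
Rate = 94.02/(1 + 4.823) = 16.15 kJ/min.

16.15 kJ/min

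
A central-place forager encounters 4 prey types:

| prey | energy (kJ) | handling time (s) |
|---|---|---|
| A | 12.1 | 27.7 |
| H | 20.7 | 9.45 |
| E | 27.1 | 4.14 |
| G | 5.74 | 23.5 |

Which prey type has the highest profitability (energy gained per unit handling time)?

E

In descending order of E/h:
E: 27.1/4.14 = 6.55 kJ/s
H: 20.7/9.45 = 2.19 kJ/s
A: 12.1/27.7 = 0.437 kJ/s
G: 5.74/23.5 = 0.244 kJ/s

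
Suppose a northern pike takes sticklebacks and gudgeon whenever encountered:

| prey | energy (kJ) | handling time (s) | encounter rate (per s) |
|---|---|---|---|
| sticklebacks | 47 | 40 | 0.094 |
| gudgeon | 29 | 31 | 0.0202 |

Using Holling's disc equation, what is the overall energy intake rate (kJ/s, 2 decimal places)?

Energy encountered per unit search time: 0.094×47 + 0.0202×29 = 5.004 kJ/s.
Handling time per unit search time: 0.094×40 + 0.0202×31 = 4.386.
Rate = 5.004/(1 + 4.386) = 0.929 kJ/s.

0.93 kJ/s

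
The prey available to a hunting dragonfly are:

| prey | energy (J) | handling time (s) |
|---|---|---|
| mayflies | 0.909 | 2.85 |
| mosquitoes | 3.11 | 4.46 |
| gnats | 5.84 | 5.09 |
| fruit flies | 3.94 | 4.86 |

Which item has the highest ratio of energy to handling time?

gnats

In descending order of E/h:
gnats: 5.84/5.09 = 1.15 J/s
fruit flies: 3.94/4.86 = 0.811 J/s
mosquitoes: 3.11/4.46 = 0.697 J/s
mayflies: 0.909/2.85 = 0.319 J/s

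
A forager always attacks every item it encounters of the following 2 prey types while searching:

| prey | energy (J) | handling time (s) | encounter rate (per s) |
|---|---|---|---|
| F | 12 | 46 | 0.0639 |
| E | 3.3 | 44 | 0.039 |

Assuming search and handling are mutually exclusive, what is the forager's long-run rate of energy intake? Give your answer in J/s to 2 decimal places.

0.16 J/s

R = Σλ_iE_i / (1 + Σλ_ih_i)
Numerator: 0.0639×12 + 0.039×3.3 = 0.8955
Denominator: 1 + 0.0639×46 + 0.039×44 = 5.655
R = 0.8955/5.655 = 0.1583 J/s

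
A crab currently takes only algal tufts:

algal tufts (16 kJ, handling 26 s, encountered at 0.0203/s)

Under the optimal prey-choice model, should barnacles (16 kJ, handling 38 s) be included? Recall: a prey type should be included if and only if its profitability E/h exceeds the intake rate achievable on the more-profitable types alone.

Yes

Intake rate on the current diet: R = (0.0203×16) / (1 + 0.0203×26) = 0.3248/1.528 = 0.2126 kJ/s.
Profitability of barnacles: 16/38 = 0.4211 kJ/s.
0.4211 > 0.2126, so adding barnacles raises the average — include it.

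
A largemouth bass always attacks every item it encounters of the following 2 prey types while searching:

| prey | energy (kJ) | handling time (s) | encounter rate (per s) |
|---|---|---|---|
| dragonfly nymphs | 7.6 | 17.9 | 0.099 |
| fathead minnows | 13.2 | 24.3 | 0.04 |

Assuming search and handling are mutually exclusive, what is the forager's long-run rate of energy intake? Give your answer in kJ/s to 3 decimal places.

R = (0.099×7.6 + 0.04×13.2) / (1 + 0.099×17.9 + 0.04×24.3) = 1.28/3.744 = 0.342 kJ/s.

0.342 kJ/s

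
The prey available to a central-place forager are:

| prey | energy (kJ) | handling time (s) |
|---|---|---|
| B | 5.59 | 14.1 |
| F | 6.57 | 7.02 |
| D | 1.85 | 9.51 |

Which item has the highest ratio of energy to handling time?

Profitability E/h (kJ/s): B = 5.59/14.1 = 0.396, F = 6.57/7.02 = 0.936, D = 1.85/9.51 = 0.195.
Ranked: F > B > D.

F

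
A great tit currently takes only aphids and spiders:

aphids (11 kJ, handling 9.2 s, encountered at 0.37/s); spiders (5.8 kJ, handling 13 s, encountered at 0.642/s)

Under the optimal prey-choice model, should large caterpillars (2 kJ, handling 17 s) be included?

No

On aphids and spiders alone, R = ΣλE/(1+Σλh) = 7.794/12.75 = 0.6113 kJ/s.
large caterpillars: E/h = 2/17 = 0.1176 kJ/s.
0.1176 < 0.6113, so adding large caterpillars would lower the average — exclude it.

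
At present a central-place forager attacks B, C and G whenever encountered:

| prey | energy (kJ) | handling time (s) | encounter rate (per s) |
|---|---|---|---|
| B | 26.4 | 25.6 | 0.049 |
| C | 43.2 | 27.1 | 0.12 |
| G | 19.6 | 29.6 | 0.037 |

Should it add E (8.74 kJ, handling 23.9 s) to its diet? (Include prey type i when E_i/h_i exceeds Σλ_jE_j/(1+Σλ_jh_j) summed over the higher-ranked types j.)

Intake rate on the current diet: R = (0.049×26.4 + 0.12×43.2 + 0.037×19.6) / (1 + 0.049×25.6 + 0.12×27.1 + 0.037×29.6) = 7.203/6.602 = 1.091 kJ/s.
Profitability of E: 8.74/23.9 = 0.3657 kJ/s.
Since 0.3657 < R, time spent handling E is better spent searching.

No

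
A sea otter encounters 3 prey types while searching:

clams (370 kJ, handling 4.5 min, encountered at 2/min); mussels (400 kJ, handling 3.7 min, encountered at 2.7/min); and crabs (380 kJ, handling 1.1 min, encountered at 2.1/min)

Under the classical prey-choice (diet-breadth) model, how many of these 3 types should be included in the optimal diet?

1

Profitabilities (E/h, kJ/min): crabs 345, mussels 108, clams 82.2. Add prey in this order while the next type's profitability exceeds the intake rate on those already taken.
Rate on top 1: 241.1. mussels: 108 < 241.1 → exclude; stop.
Optimal diet: crabs — 1 of 3 types.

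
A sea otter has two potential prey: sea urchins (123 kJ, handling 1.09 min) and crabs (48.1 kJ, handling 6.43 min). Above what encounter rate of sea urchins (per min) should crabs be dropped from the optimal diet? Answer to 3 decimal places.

0.065 per min

At the threshold, the rate on sea urchins alone equals the profitability of crabs: λ·123/(1 + λ·1.09) = 48.1/6.43 = 7.481.
Rearranging, λ(123 − 7.481×1.09) = 7.481, so λ = 7.481/114.8 = 0.06514 per min.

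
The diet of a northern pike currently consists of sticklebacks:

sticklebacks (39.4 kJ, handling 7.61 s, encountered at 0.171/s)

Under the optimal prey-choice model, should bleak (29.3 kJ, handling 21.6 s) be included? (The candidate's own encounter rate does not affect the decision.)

No

Current rate: (0.171×39.4)/(1 + 0.171×7.61) = 2.928 kJ/s.
bleak: E/h = 29.3/21.6 = 1.356 kJ/s.
1.356 < 2.928, so adding bleak would lower the average — exclude it.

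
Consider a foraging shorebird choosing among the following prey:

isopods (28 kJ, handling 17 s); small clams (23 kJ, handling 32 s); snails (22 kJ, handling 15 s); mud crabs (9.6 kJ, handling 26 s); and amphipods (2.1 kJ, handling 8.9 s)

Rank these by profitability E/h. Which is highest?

isopods

In descending order of E/h:
isopods: 28/17 = 1.65 kJ/s
snails: 22/15 = 1.47 kJ/s
small clams: 23/32 = 0.719 kJ/s
mud crabs: 9.6/26 = 0.369 kJ/s
amphipods: 2.1/8.9 = 0.236 kJ/s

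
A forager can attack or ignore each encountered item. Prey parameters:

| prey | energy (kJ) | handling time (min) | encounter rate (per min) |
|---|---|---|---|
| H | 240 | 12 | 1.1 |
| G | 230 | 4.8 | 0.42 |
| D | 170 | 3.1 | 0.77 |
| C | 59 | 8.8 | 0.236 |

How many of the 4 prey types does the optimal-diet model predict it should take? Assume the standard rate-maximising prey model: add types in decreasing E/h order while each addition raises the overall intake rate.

2

E/h in descending order: D 54.8, G 47.9, H 20, C 6.7 kJ/min. The optimal diet is the largest prefix of this list for which every included type satisfies E_i/h_i > R on the types above it.
Rate on top 1: 38.65. G: 47.9 > 38.65 → include.
Rate on top 2: 42.11. H: 20 < 42.11 → exclude; stop.
Optimal diet: D, G — 2 of 4 types.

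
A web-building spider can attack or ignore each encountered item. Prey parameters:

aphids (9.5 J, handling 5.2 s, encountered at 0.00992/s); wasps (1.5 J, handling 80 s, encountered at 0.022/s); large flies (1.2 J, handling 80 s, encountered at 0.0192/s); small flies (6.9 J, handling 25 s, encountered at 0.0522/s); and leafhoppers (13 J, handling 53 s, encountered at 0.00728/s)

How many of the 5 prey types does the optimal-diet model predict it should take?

3

Rank by E/h (J/s): aphids 1.83, small flies 0.276, leafhoppers 0.245, wasps 0.0187, large flies 0.015. Include each in turn until the next type's E/h falls below the running intake rate.
Rate on top 1: 0.08962. small flies: 0.276 > 0.08962 → include.
Rate on top 2: 0.1928. leafhoppers: 0.245 > 0.1928 → include.
Rate on top 3: 0.2002. wasps: 0.0187 < 0.2002 → exclude; stop.
Optimal diet: aphids, small flies, leafhoppers — 3 of 5 types.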